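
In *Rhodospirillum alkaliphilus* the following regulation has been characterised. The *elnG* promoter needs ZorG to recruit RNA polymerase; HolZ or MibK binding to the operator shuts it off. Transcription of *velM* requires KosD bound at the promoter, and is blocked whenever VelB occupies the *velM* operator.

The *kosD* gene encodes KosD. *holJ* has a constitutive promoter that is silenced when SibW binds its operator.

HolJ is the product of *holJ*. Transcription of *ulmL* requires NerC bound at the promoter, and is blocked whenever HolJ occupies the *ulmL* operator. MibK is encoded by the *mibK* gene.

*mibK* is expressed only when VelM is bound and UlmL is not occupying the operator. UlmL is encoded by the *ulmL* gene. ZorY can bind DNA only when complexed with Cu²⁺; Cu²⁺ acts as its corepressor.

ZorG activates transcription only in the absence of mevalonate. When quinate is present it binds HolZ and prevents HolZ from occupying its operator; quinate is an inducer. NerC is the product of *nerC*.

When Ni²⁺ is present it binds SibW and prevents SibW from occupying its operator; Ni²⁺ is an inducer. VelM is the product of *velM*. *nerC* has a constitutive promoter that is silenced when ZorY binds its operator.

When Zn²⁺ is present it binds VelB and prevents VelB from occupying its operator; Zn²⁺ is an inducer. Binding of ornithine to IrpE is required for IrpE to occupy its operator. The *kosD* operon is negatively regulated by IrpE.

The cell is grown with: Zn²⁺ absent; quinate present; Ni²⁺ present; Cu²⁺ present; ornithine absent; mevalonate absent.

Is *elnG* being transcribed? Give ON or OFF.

Quinate is present, so HolZ is inactive.
Mevalonate is absent, so ZorG is active.
Zn²⁺ is absent, so VelB is active.
Ornithine is absent, so IrpE is inactive.
With no repressor bound, *kosD* is transcribed.
So KosD is produced and active.
With repressor VelB bound, *velM* is not transcribed.
So VelM is not produced.
Cu²⁺ is present, so ZorY is active.
With repressor ZorY bound, *nerC* is not transcribed.
So NerC is not produced.
Ni²⁺ is present, so SibW is inactive.
With no repressor bound, *holJ* is transcribed.
So HolJ is produced and active.
With repressor HolJ bound, *ulmL* is not transcribed.
So UlmL is not produced.
Required activator VelM is absent, so *mibK* is not transcribed.
So MibK is not produced.
No repressor is bound and ZorG is active, so *elnG* is transcribed.

ON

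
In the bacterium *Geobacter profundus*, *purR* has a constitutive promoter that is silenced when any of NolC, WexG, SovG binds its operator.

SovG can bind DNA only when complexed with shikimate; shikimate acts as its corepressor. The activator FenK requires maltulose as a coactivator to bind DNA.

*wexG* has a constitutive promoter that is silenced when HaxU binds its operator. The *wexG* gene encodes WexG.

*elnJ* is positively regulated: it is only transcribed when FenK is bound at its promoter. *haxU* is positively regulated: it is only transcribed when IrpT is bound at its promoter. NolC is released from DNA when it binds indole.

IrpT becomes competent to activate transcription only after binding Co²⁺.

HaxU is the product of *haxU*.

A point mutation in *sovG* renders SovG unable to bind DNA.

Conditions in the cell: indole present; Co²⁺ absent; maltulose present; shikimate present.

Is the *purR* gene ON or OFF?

OFF

Indole is present, so NolC is inactive.
Co²⁺ is absent, so IrpT is inactive.
Required activator IrpT is absent, so *haxU* is not transcribed.
So HaxU is not produced.
With no repressor bound, *wexG* is transcribed.
So WexG is produced and active.
SovG is non-functional in this strain, so it has no effect.
With repressor WexG bound, *purR* is not transcribed.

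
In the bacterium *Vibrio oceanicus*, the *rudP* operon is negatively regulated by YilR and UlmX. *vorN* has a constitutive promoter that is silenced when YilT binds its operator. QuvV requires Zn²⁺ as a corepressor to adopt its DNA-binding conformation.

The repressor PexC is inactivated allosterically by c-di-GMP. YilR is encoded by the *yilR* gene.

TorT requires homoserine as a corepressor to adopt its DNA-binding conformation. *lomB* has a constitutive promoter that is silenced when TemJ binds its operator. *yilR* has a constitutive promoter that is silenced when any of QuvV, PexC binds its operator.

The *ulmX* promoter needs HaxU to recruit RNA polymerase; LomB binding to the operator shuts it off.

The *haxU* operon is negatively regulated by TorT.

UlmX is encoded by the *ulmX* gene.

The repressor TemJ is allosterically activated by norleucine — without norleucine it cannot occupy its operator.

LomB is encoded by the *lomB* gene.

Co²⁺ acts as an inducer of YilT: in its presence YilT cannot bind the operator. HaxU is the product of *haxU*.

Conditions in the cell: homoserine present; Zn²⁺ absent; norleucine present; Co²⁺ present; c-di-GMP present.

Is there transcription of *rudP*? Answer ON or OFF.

OFF

Zn²⁺ is absent, so QuvV is inactive.
c-di-GMP is present, so PexC is inactive.
With no repressor bound, *yilR* is transcribed.
So YilR is produced and active.
Norleucine is present, so TemJ is active.
With repressor TemJ bound, *lomB* is not transcribed.
So LomB is not produced.
Homoserine is present, so TorT is active.
With repressor TorT bound, *haxU* is not transcribed.
So HaxU is not produced.
Required activator HaxU is absent, so *ulmX* is not transcribed.
So UlmX is not produced.
With repressor YilR bound, *rudP* is not transcribed.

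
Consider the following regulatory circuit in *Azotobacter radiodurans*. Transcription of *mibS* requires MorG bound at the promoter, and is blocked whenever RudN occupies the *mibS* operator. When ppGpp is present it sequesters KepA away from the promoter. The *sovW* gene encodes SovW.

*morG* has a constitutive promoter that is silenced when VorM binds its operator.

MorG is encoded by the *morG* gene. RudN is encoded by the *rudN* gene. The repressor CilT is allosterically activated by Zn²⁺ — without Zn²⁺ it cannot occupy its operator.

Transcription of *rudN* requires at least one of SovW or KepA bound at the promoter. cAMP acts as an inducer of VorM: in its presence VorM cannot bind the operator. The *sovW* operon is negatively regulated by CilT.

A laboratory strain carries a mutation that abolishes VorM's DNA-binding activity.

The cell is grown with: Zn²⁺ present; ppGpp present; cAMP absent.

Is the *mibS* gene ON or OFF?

VorM is non-functional in this strain, so it has no effect.
With no repressor bound, *morG* is transcribed.
So MorG is produced and active.
Zn²⁺ is present, so CilT is active.
With repressor CilT bound, *sovW* is not transcribed.
So SovW is not produced.
ppGpp is present, so KepA is inactive.
No activator is available at the *rudN* promoter, so *rudN* is not transcribed.
So RudN is not produced.
No repressor is bound and MorG is active, so *mibS* is transcribed.

ON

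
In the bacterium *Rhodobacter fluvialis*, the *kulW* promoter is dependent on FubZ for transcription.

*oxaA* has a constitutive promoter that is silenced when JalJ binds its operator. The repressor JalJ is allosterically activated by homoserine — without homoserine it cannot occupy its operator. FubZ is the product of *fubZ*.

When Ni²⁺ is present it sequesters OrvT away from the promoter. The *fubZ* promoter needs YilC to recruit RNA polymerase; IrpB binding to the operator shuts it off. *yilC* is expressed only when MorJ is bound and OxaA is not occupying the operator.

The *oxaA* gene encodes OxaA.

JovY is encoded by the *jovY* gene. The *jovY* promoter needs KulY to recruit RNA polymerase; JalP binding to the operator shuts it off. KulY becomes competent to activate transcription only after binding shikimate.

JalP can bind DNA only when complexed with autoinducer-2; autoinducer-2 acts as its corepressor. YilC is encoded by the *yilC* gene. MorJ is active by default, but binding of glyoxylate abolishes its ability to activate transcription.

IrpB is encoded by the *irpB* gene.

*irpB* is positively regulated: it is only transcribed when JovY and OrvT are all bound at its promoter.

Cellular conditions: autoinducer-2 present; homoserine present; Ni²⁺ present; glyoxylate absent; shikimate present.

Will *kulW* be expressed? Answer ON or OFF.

Shikimate is present, so KulY is active.
Autoinducer-2 is present, so JalP is active.
With repressor JalP bound, *jovY* is not transcribed.
So JovY is not produced.
Ni²⁺ is present, so OrvT is inactive.
Required activator JovY is absent, so *irpB* is not transcribed.
So IrpB is not produced.
Glyoxylate is absent, so MorJ is active.
Homoserine is present, so JalJ is active.
With repressor JalJ bound, *oxaA* is not transcribed.
So OxaA is not produced.
No repressor is bound and MorJ is active, so *yilC* is transcribed.
So YilC is produced and active.
No repressor is bound and YilC is active, so *fubZ* is transcribed.
So FubZ is produced and active.
No repressor is bound and FubZ is active, so *kulW* is transcribed.

ON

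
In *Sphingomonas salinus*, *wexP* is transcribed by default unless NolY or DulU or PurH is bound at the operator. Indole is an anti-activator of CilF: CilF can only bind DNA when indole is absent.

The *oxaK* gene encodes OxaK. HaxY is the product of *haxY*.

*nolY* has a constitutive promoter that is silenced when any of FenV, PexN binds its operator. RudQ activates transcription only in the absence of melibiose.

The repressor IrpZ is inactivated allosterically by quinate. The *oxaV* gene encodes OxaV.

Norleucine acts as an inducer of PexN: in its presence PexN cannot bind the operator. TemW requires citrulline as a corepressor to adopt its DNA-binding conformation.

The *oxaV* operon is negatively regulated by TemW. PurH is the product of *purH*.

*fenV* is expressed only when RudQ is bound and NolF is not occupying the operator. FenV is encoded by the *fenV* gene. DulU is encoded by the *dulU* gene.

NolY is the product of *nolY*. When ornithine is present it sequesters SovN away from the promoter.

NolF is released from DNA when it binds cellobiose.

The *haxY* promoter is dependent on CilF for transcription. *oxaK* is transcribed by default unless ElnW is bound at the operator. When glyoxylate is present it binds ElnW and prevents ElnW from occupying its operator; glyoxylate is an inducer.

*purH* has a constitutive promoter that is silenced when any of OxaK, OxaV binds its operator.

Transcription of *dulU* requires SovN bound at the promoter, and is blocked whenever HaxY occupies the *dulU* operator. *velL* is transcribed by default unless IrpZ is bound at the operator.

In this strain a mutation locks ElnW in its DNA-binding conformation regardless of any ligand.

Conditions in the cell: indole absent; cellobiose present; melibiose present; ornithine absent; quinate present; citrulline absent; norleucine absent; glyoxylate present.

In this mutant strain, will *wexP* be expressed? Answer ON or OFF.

ON

Melibiose is present, so RudQ is inactive.
Cellobiose is present, so NolF is inactive.
Required activator RudQ is absent, so *fenV* is not transcribed.
So FenV is not produced.
Norleucine is absent, so PexN is active.
With repressor PexN bound, *nolY* is not transcribed.
So NolY is not produced.
Ornithine is absent, so SovN is active.
Indole is absent, so CilF is active.
No repressor is bound and CilF is active, so *haxY* is transcribed.
So HaxY is produced and active.
With repressor HaxY bound, *dulU* is not transcribed.
So DulU is not produced.
ElnW is constitutively active in this strain.
With repressor ElnW bound, *oxaK* is not transcribed.
So OxaK is not produced.
Citrulline is absent, so TemW is inactive.
With no repressor bound, *oxaV* is transcribed.
So OxaV is produced and active.
With repressor OxaV bound, *purH* is not transcribed.
So PurH is not produced.
With no repressor bound, *wexP* is transcribed.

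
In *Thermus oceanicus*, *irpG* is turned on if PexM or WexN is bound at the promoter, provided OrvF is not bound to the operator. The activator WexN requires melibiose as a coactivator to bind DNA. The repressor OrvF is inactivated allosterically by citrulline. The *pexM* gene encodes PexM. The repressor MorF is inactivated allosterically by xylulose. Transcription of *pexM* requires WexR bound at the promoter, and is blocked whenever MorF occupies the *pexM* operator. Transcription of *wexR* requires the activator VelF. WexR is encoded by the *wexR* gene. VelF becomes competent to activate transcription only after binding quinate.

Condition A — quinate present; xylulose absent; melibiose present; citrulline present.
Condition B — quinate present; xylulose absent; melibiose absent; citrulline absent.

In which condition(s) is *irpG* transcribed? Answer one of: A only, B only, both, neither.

Condition A:
Quinate is present, so VelF is active.
No repressor is bound and VelF is active, so *wexR* is transcribed.
So WexR is produced and active.
Xylulose is absent, so MorF is active.
With repressor MorF bound, *pexM* is not transcribed.
So PexM is not produced.
Melibiose is present, so WexN is active.
Citrulline is present, so OrvF is inactive.
Activator WexN is present, so *irpG* is transcribed.
→ *irpG* is ON in A.
Condition B:
Quinate is present, so VelF is active.
No repressor is bound and VelF is active, so *wexR* is transcribed.
So WexR is produced and active.
Xylulose is absent, so MorF is active.
With repressor MorF bound, *pexM* is not transcribed.
So PexM is not produced.
Melibiose is absent, so WexN is inactive.
Citrulline is absent, so OrvF is active.
With repressor OrvF bound, *irpG* is not transcribed.
→ *irpG* is OFF in B.

A only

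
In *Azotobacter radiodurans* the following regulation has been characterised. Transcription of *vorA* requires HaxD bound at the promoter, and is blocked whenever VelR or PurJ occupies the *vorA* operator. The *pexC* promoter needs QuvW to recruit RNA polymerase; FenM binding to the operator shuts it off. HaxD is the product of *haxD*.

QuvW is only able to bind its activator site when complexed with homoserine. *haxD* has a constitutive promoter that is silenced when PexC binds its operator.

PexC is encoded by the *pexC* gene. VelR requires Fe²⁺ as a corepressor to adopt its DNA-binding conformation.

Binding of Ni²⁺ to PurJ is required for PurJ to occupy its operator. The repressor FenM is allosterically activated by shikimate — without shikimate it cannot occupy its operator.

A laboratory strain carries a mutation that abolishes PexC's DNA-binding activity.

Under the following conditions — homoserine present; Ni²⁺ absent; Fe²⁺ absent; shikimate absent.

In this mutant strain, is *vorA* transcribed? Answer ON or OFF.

ON

Fe²⁺ is absent, so VelR is inactive.
Ni²⁺ is absent, so PurJ is inactive.
PexC is non-functional in this strain, so it has no effect.
With no repressor bound, *haxD* is transcribed.
So HaxD is produced and active.
No repressor is bound and HaxD is active, so *vorA* is transcribed.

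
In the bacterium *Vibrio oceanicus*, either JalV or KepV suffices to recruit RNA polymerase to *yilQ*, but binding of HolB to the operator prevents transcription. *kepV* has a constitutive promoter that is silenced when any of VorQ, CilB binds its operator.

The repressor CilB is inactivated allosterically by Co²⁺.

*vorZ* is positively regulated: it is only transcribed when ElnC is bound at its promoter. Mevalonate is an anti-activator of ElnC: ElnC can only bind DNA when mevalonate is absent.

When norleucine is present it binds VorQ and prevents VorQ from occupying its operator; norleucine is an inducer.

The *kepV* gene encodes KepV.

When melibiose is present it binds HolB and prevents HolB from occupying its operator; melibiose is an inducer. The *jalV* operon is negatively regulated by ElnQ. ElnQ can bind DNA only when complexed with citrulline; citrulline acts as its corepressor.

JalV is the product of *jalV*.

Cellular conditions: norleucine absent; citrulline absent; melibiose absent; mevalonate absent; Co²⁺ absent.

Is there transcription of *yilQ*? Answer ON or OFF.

Citrulline is absent, so ElnQ is inactive.
With no repressor bound, *jalV* is transcribed.
So JalV is produced and active.
Norleucine is absent, so VorQ is active.
Co²⁺ is absent, so CilB is active.
With repressor VorQ bound, *kepV* is not transcribed.
So KepV is not produced.
Melibiose is absent, so HolB is active.
With repressor HolB bound, *yilQ* is not transcribed.

OFF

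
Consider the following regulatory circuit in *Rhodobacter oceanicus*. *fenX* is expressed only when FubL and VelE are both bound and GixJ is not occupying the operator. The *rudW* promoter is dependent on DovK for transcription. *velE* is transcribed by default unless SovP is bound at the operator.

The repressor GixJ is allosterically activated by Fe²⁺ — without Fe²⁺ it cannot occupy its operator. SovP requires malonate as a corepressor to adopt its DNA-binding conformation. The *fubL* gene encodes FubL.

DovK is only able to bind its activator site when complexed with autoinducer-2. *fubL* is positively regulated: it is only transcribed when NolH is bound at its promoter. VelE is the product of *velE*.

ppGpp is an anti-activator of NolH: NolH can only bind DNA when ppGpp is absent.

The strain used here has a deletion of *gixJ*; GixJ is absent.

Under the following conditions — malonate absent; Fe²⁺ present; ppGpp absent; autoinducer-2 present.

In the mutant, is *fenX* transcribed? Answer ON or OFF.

ppGpp is absent, so NolH is active.
No repressor is bound and NolH is active, so *fubL* is transcribed.
So FubL is produced and active.
Malonate is absent, so SovP is inactive.
With no repressor bound, *velE* is transcribed.
So VelE is produced and active.
GixJ is non-functional in this strain, so it has no effect.
No repressor is bound and FubL and VelE are active, so *fenX* is transcribed.

ON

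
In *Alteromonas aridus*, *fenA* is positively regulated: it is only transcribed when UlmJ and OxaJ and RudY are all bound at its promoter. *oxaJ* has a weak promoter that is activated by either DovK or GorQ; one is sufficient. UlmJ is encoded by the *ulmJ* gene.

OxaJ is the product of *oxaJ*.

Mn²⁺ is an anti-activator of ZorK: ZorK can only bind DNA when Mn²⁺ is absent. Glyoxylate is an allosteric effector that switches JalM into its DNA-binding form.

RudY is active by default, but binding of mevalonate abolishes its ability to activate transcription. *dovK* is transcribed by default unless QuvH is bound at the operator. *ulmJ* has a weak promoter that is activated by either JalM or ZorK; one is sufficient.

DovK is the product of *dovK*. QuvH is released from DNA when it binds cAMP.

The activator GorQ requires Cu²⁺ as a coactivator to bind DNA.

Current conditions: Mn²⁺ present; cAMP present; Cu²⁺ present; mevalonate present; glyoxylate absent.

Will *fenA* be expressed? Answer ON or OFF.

OFF

Glyoxylate is absent, so JalM is inactive.
Mn²⁺ is present, so ZorK is inactive.
No activator is available at the *ulmJ* promoter, so *ulmJ* is not transcribed.
So UlmJ is not produced.
cAMP is present, so QuvH is inactive.
With no repressor bound, *dovK* is transcribed.
So DovK is produced and active.
Cu²⁺ is present, so GorQ is active.
Activator DovK is present, so *oxaJ* is transcribed.
So OxaJ is produced and active.
Mevalonate is present, so RudY is inactive.
Required activator UlmJ is absent, so *fenA* is not transcribed.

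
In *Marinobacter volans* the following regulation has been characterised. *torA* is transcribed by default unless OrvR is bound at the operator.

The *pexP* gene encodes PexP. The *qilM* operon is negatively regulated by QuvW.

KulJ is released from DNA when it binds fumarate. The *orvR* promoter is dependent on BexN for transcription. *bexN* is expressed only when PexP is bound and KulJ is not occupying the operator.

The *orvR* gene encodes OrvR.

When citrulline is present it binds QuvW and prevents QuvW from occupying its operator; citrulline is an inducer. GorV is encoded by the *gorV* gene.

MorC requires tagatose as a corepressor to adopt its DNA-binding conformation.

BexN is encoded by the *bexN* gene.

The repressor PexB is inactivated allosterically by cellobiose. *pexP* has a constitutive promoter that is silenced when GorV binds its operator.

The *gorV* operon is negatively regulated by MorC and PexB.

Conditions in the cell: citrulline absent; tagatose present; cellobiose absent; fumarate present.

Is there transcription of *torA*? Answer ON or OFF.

Tagatose is present, so MorC is active.
Cellobiose is absent, so PexB is active.
With repressor MorC bound, *gorV* is not transcribed.
So GorV is not produced.
With no repressor bound, *pexP* is transcribed.
So PexP is produced and active.
Fumarate is present, so KulJ is inactive.
No repressor is bound and PexP is active, so *bexN* is transcribed.
So BexN is produced and active.
No repressor is bound and BexN is active, so *orvR* is transcribed.
So OrvR is produced and active.
With repressor OrvR bound, *torA* is not transcribed.

OFF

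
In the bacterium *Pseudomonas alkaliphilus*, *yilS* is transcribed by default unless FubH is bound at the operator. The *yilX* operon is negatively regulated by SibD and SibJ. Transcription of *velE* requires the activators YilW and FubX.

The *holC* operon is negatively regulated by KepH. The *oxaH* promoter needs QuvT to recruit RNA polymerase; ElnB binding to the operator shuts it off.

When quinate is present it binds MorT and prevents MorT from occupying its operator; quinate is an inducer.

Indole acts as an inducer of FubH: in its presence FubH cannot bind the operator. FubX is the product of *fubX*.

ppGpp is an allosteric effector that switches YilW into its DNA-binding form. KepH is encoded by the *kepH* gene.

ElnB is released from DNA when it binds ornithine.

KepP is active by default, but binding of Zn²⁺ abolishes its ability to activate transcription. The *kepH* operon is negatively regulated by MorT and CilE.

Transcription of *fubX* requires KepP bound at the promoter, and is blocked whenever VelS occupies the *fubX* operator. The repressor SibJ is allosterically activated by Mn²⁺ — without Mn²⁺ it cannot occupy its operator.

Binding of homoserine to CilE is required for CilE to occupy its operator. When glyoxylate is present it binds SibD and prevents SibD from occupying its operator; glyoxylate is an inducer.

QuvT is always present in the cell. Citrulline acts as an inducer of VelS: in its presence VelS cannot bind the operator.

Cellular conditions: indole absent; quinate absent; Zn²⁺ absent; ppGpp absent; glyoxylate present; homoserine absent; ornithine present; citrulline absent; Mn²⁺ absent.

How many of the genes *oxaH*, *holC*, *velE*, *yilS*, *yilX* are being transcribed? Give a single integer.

3

QuvT is produced constitutively and is active.
Ornithine is present, so ElnB is inactive.
No repressor is bound and QuvT is active, so *oxaH* is transcribed.
→ *oxaH* is ON.
Quinate is absent, so MorT is active.
Homoserine is absent, so CilE is inactive.
With repressor MorT bound, *kepH* is not transcribed.
So KepH is not produced.
With no repressor bound, *holC* is transcribed.
→ *holC* is ON.
ppGpp is absent, so YilW is inactive.
Citrulline is absent, so VelS is active.
Zn²⁺ is absent, so KepP is active.
With repressor VelS bound, *fubX* is not transcribed.
So FubX is not produced.
Required activator YilW is absent, so *velE* is not transcribed.
→ *velE* is OFF.
Indole is absent, so FubH is active.
With repressor FubH bound, *yilS* is not transcribed.
→ *yilS* is OFF.
Glyoxylate is present, so SibD is inactive.
Mn²⁺ is absent, so SibJ is inactive.
With no repressor bound, *yilX* is transcribed.
→ *yilX* is ON.
3 of the 5 genes are transcribed.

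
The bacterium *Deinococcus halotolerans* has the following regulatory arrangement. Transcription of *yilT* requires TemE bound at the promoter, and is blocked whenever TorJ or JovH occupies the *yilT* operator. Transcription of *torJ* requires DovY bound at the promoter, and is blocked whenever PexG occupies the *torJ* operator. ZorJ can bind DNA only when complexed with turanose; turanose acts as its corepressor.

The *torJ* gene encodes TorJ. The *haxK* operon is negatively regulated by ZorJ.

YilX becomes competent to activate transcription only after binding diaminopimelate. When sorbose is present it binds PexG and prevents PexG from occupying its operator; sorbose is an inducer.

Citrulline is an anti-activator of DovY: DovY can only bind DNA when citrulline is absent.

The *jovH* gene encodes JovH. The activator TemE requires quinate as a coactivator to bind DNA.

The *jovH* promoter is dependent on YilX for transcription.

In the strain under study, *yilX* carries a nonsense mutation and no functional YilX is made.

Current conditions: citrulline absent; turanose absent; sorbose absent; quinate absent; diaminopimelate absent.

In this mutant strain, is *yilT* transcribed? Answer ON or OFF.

Quinate is absent, so TemE is inactive.
Citrulline is absent, so DovY is active.
Sorbose is absent, so PexG is active.
With repressor PexG bound, *torJ* is not transcribed.
So TorJ is not produced.
YilX is non-functional in this strain, so it has no effect.
Required activator YilX is absent, so *jovH* is not transcribed.
So JovH is not produced.
Required activator TemE is absent, so *yilT* is not transcribed.

OFF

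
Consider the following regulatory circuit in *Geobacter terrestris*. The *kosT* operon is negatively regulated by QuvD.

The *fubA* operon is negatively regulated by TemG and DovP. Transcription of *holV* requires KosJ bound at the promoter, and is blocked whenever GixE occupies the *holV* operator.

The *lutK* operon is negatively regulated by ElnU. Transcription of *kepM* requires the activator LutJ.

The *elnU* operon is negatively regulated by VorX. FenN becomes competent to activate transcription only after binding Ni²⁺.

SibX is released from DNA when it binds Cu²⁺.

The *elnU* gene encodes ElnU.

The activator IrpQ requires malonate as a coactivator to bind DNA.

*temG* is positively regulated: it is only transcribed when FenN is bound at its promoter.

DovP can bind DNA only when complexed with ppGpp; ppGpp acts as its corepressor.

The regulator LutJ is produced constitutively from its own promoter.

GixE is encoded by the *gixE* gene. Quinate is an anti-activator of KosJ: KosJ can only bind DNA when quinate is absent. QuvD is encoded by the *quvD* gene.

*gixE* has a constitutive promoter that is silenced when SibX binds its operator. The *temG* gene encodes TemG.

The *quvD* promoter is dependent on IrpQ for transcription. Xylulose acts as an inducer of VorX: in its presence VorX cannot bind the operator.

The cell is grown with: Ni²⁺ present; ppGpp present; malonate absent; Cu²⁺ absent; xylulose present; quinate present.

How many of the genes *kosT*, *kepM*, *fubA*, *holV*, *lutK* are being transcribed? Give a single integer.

Malonate is absent, so IrpQ is inactive.
Required activator IrpQ is absent, so *quvD* is not transcribed.
So QuvD is not produced.
With no repressor bound, *kosT* is transcribed.
→ *kosT* is ON.
LutJ is produced constitutively and is active.
No repressor is bound and LutJ is active, so *kepM* is transcribed.
→ *kepM* is ON.
Ni²⁺ is present, so FenN is active.
No repressor is bound and FenN is active, so *temG* is transcribed.
So TemG is produced and active.
ppGpp is present, so DovP is active.
With repressor TemG bound, *fubA* is not transcribed.
→ *fubA* is OFF.
Cu²⁺ is absent, so SibX is active.
With repressor SibX bound, *gixE* is not transcribed.
So GixE is not produced.
Quinate is present, so KosJ is inactive.
Required activator KosJ is absent, so *holV* is not transcribed.
→ *holV* is OFF.
Xylulose is present, so VorX is inactive.
With no repressor bound, *elnU* is transcribed.
So ElnU is produced and active.
With repressor ElnU bound, *lutK* is not transcribed.
→ *lutK* is OFF.
2 of the 5 genes are transcribed.

2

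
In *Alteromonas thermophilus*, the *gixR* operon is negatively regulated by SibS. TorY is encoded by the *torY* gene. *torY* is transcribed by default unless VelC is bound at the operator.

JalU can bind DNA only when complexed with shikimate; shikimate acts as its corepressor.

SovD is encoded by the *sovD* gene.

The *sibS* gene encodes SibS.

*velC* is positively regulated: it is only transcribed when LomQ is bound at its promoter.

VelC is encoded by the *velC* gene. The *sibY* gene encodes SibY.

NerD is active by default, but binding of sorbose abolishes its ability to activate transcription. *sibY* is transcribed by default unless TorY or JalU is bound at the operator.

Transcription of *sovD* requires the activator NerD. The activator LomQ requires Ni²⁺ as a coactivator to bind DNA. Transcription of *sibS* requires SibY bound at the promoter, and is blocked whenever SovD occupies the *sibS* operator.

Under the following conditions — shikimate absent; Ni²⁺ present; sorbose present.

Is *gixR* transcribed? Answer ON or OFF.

OFF

Ni²⁺ is present, so LomQ is active.
No repressor is bound and LomQ is active, so *velC* is transcribed.
So VelC is produced and active.
With repressor VelC bound, *torY* is not transcribed.
So TorY is not produced.
Shikimate is absent, so JalU is inactive.
With no repressor bound, *sibY* is transcribed.
So SibY is produced and active.
Sorbose is present, so NerD is inactive.
Required activator NerD is absent, so *sovD* is not transcribed.
So SovD is not produced.
No repressor is bound and SibY is active, so *sibS* is transcribed.
So SibS is produced and active.
With repressor SibS bound, *gixR* is not transcribed.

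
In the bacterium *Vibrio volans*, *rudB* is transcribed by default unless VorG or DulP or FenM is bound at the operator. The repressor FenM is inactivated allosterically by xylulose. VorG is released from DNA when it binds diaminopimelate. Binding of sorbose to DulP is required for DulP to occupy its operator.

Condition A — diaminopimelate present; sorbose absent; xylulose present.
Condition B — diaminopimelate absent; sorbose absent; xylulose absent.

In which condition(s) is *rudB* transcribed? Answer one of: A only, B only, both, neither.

Condition A:
Diaminopimelate is present, so VorG is inactive.
Sorbose is absent, so DulP is inactive.
Xylulose is present, so FenM is inactive.
With no repressor bound, *rudB* is transcribed.
→ *rudB* is ON in A.
Condition B:
Diaminopimelate is absent, so VorG is active.
Sorbose is absent, so DulP is inactive.
Xylulose is absent, so FenM is active.
With repressor VorG bound, *rudB* is not transcribed.
→ *rudB* is OFF in B.

A only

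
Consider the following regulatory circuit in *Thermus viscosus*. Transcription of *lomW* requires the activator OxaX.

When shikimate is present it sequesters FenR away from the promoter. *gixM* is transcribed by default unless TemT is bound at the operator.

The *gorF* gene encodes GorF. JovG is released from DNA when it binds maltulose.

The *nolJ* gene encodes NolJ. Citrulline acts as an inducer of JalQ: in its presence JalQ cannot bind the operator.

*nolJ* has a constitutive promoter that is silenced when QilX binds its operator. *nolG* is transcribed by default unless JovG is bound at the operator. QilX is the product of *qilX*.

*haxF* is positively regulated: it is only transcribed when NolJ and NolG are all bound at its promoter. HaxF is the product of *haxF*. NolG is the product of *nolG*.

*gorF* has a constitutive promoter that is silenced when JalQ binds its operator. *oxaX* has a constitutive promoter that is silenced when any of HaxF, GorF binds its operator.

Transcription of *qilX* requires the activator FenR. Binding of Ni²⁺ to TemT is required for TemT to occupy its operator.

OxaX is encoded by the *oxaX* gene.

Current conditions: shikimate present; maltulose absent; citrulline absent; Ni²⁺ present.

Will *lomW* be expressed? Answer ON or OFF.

ON

Shikimate is present, so FenR is inactive.
Required activator FenR is absent, so *qilX* is not transcribed.
So QilX is not produced.
With no repressor bound, *nolJ* is transcribed.
So NolJ is produced and active.
Maltulose is absent, so JovG is active.
With repressor JovG bound, *nolG* is not transcribed.
So NolG is not produced.
Required activator NolG is absent, so *haxF* is not transcribed.
So HaxF is not produced.
Citrulline is absent, so JalQ is active.
With repressor JalQ bound, *gorF* is not transcribed.
So GorF is not produced.
With no repressor bound, *oxaX* is transcribed.
So OxaX is produced and active.
No repressor is bound and OxaX is active, so *lomW* is transcribed.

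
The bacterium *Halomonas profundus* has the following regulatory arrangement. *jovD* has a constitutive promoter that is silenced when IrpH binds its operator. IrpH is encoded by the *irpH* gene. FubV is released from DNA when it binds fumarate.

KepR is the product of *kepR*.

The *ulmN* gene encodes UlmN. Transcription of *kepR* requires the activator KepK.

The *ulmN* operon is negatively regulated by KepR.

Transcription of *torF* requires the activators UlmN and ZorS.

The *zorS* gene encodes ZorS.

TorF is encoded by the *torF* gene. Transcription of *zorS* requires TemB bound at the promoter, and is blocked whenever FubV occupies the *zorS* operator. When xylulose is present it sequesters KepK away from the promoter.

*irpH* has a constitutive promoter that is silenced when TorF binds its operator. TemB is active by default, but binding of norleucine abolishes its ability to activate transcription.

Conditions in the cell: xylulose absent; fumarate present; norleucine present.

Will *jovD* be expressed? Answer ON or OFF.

Xylulose is absent, so KepK is active.
No repressor is bound and KepK is active, so *kepR* is transcribed.
So KepR is produced and active.
With repressor KepR bound, *ulmN* is not transcribed.
So UlmN is not produced.
Norleucine is present, so TemB is inactive.
Fumarate is present, so FubV is inactive.
Required activator TemB is absent, so *zorS* is not transcribed.
So ZorS is not produced.
Required activator UlmN is absent, so *torF* is not transcribed.
So TorF is not produced.
With no repressor bound, *irpH* is transcribed.
So IrpH is produced and active.
With repressor IrpH bound, *jovD* is not transcribed.

OFF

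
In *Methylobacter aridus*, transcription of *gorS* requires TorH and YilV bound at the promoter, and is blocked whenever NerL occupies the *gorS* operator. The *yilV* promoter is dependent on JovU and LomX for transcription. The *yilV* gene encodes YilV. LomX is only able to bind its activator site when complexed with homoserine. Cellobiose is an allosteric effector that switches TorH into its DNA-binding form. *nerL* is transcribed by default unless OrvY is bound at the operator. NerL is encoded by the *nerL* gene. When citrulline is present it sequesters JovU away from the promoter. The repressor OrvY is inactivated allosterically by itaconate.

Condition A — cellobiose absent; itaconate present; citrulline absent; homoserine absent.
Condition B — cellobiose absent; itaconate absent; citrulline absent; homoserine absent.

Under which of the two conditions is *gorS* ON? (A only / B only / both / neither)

Condition A:
Cellobiose is absent, so TorH is inactive.
Itaconate is present, so OrvY is inactive.
With no repressor bound, *nerL* is transcribed.
So NerL is produced and active.
Citrulline is absent, so JovU is active.
Homoserine is absent, so LomX is inactive.
Required activator LomX is absent, so *yilV* is not transcribed.
So YilV is not produced.
With repressor NerL bound, *gorS* is not transcribed.
→ *gorS* is OFF in A.
Condition B:
Cellobiose is absent, so TorH is inactive.
Itaconate is absent, so OrvY is active.
With repressor OrvY bound, *nerL* is not transcribed.
So NerL is not produced.
Citrulline is absent, so JovU is active.
Homoserine is absent, so LomX is inactive.
Required activator LomX is absent, so *yilV* is not transcribed.
So YilV is not produced.
Required activator TorH is absent, so *gorS* is not transcribed.
→ *gorS* is OFF in B.

neither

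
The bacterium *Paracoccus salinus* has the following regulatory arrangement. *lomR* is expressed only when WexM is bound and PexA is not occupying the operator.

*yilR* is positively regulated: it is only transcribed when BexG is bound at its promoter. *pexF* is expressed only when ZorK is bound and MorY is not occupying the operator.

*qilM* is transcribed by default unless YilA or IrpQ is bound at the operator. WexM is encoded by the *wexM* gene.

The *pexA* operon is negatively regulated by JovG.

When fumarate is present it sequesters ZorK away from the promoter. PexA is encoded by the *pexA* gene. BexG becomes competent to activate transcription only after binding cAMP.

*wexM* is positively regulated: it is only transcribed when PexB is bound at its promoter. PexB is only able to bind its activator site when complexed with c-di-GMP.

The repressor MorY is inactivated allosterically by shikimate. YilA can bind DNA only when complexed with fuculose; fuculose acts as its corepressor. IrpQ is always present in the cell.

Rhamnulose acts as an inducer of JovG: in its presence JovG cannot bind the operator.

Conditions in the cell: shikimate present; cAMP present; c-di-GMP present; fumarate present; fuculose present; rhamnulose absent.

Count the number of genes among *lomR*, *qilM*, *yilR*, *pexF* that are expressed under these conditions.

2

Rhamnulose is absent, so JovG is active.
With repressor JovG bound, *pexA* is not transcribed.
So PexA is not produced.
c-di-GMP is present, so PexB is active.
No repressor is bound and PexB is active, so *wexM* is transcribed.
So WexM is produced and active.
No repressor is bound and WexM is active, so *lomR* is transcribed.
→ *lomR* is ON.
Fuculose is present, so YilA is active.
IrpQ is produced constitutively and is active.
With repressor YilA bound, *qilM* is not transcribed.
→ *qilM* is OFF.
cAMP is present, so BexG is active.
No repressor is bound and BexG is active, so *yilR* is transcribed.
→ *yilR* is ON.
Shikimate is present, so MorY is inactive.
Fumarate is present, so ZorK is inactive.
Required activator ZorK is absent, so *pexF* is not transcribed.
→ *pexF* is OFF.
2 of the 4 genes are transcribed.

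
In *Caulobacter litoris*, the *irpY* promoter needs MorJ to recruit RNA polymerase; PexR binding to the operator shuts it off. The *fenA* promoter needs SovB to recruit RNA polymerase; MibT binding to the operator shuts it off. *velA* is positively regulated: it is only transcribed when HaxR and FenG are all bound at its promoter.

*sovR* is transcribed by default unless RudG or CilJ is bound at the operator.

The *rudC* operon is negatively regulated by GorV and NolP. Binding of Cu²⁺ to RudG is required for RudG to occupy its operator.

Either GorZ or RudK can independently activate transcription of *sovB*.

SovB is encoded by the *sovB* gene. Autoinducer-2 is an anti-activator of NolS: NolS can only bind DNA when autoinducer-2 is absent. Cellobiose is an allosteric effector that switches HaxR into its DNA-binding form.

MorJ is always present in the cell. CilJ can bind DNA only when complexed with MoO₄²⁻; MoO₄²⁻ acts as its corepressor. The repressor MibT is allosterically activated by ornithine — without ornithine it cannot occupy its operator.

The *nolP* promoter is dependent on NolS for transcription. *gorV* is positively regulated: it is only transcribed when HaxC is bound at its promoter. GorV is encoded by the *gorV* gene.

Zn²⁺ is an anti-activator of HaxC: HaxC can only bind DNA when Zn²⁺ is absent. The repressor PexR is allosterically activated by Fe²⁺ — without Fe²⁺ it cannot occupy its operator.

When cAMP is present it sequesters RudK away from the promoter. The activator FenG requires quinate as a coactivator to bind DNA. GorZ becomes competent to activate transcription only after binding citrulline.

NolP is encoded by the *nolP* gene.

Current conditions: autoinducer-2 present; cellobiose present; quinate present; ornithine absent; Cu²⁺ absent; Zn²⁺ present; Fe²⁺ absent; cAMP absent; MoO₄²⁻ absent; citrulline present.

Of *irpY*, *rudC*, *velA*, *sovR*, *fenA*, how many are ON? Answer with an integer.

MorJ is produced constitutively and is active.
Fe²⁺ is absent, so PexR is inactive.
No repressor is bound and MorJ is active, so *irpY* is transcribed.
→ *irpY* is ON.
Zn²⁺ is present, so HaxC is inactive.
Required activator HaxC is absent, so *gorV* is not transcribed.
So GorV is not produced.
Autoinducer-2 is present, so NolS is inactive.
Required activator NolS is absent, so *nolP* is not transcribed.
So NolP is not produced.
With no repressor bound, *rudC* is transcribed.
→ *rudC* is ON.
Cellobiose is present, so HaxR is active.
Quinate is present, so FenG is active.
No repressor is bound and HaxR and FenG are active, so *velA* is transcribed.
→ *velA* is ON.
Cu²⁺ is absent, so RudG is inactive.
MoO₄²⁻ is absent, so CilJ is inactive.
With no repressor bound, *sovR* is transcribed.
→ *sovR* is ON.
Citrulline is present, so GorZ is active.
cAMP is absent, so RudK is active.
Activator GorZ is present, so *sovB* is transcribed.
So SovB is produced and active.
Ornithine is absent, so MibT is inactive.
No repressor is bound and SovB is active, so *fenA* is transcribed.
→ *fenA* is ON.
5 of the 5 genes are transcribed.

5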